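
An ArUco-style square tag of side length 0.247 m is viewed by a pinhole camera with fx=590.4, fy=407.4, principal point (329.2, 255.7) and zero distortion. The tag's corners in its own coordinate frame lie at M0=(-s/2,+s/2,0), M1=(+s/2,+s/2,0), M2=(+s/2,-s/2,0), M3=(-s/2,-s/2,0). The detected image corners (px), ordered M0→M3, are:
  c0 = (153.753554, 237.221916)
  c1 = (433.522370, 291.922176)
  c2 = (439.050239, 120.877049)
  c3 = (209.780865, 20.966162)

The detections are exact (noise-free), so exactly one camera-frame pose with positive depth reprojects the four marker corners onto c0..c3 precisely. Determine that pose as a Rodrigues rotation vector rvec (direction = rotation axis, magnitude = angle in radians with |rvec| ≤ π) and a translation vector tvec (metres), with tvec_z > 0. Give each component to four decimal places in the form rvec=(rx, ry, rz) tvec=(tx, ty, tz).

rvec=(-0.2762, -0.6406, 0.1754) tvec=(0.0000, -0.1032, 0.4667)

Intrinsics K: fx=590.4, fy=407.4, cx=329.2, cy=255.7
Marker side s = 0.247 m; corners in marker frame (Z=0):
  M0 = (-0.1235, +0.1235, 0)
  M1 = (+0.1235, +0.1235, 0)
  M2 = (+0.1235, -0.1235, 0)
  M3 = (-0.1235, -0.1235, 0)
Detected image corners:
  c0 = (153.753554, 237.221916) px
  c1 = (433.522370, 291.922176) px
  c2 = (439.050239, 120.877049) px
  c3 = (209.780865, 20.966162) px
Planar DLT: solve 8×8 A·h = b for H (H[2,2]=1):
  H  [+1395.31888 -312.47042 +329.25491]
  H  [+522.97476 +660.10804 +165.65192]
  H  [+1.20758 -0.65726 +1.00000]
B = K⁻¹H; ‖b₁‖=2.142620, ‖b₂‖=2.142620; λ = 2/(‖b₁‖+‖b₂‖) = 0.466718, sign → tz>0 ⇒ λ=+0.466718
r₁ = λ·B[:,0] = (+0.78876,+0.24538,+0.56360); r₂ = λ·B[:,1] = (-0.07597,+0.94875,-0.30675)
r₃ = r₁×r₂ = (-0.60999,+0.19914,+0.76698); SVD([r₁ r₂ r₃]) → R = UVᵀ:
  R  [+0.78876 -0.07597 -0.60999]
  R  [+0.24538 +0.94875 +0.19914]
  R  [+0.56360 -0.30675 +0.76698]
t = (+0.00004, -0.10316, +0.46672) m
tr R = 2.504490; θ = arccos((tr R − 1)/2) = 0.719333 rad = 41.215°
axis k = ((R−Rᵀ)₃₂, (R−Rᵀ)₁₃, (R−Rᵀ)₂₁) / (2 sinθ) = (-0.383902, -0.890590, +0.243862)
rvec = θ·k = (-0.276154, -0.640631, +0.175418)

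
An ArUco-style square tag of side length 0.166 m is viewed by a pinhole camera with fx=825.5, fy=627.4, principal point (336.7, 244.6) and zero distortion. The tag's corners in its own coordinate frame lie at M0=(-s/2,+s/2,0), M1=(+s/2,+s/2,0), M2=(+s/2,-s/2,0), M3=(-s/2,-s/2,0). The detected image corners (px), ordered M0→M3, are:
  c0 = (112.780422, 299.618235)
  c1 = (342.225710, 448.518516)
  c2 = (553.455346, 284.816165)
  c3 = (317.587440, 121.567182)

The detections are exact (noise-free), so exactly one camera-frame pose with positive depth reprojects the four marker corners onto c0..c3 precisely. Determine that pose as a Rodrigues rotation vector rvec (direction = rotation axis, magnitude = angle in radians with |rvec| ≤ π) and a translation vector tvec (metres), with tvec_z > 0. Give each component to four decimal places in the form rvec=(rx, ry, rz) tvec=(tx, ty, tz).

Intrinsics K: fx=825.5, fy=627.4, cx=336.7, cy=244.6
Marker side s = 0.166 m; corners in marker frame (Z=0):
  M0 = (-0.0830, +0.0830, 0)
  M1 = (+0.0830, +0.0830, 0)
  M2 = (+0.0830, -0.0830, 0)
  M3 = (-0.0830, -0.0830, 0)
Detected image corners:
  c0 = (112.780422, 299.618235) px
  c1 = (342.225710, 448.518516) px
  c2 = (553.455346, 284.816165) px
  c3 = (317.587440, 121.567182) px
Planar DLT: solve 8×8 A·h = b for H (H[2,2]=1):
  H  [+1465.59102 -1140.55356 +330.45396]
  H  [+995.22397 +1126.95891 +292.30668]
  H  [+0.19484 +0.34051 +1.00000]
B = K⁻¹H; ‖b₁‖=2.279289, ‖b₂‖=2.279289; λ = 2/(‖b₁‖+‖b₂‖) = 0.438733, sign → tz>0 ⇒ λ=+0.438733
r₁ = λ·B[:,0] = (+0.74406,+0.66262,+0.08548); r₂ = λ·B[:,1] = (-0.66711,+0.72983,+0.14939)
r₃ = r₁×r₂ = (+0.03660,-0.16818,+0.98508); SVD([r₁ r₂ r₃]) → R = UVᵀ:
  R  [+0.74406 -0.66711 +0.03660]
  R  [+0.66262 +0.72983 -0.16818]
  R  [+0.08548 +0.14939 +0.98508]
t = (-0.00332, +0.03336, +0.43873) m
tr R = 2.458963; θ = arccos((tr R − 1)/2) = 0.753233 rad = 43.157°
axis k = ((R−Rᵀ)₃₂, (R−Rᵀ)₁₃, (R−Rᵀ)₂₁) / (2 sinθ) = (+0.232144, -0.035732, +0.972025)
rvec = θ·k = (+0.174859, -0.026914, +0.732161)

rvec=(0.1749, -0.0269, 0.7322) tvec=(-0.0033, 0.0334, 0.4387)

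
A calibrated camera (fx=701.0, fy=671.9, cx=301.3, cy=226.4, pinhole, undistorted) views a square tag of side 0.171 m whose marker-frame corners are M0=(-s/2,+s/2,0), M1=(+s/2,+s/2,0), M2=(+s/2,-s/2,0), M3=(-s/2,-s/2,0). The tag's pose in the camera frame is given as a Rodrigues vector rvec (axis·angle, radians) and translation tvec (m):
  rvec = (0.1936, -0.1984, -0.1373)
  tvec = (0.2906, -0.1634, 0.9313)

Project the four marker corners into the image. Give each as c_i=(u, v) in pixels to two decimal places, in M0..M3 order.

c0=(464.68, 178.08) c1=(580.12, 161.27) c2=(575.62, 38.66) c3=(455.54, 51.87)

Intrinsics K: fx=701.0, fy=671.9, cx=301.3, cy=226.4
Marker side s = 0.171 m; corners in marker frame (Z=0):
  M0 = (-0.0855, +0.0855, 0)
  M1 = (+0.0855, +0.0855, 0)
  M2 = (+0.0855, -0.0855, 0)
  M3 = (-0.0855, -0.0855, 0)
rvec = (0.1936, -0.1984, -0.1373), |rvec| = θ = 0.30935 rad = 17.724°
Rodrigues: sinθ=0.30444, 1−cosθ=0.04747; R = I + sinθ·[k]× + (1−cosθ)·[k]×²:
    [+0.97112 +0.11607 -0.20844]
    [-0.15417 +0.97206 -0.17702]
    [+0.18207 +0.20404 +0.96188]
t = (0.2906, -0.1634, 0.9313) m
M0: Pc = R·M0+t = (+0.21749, -0.06711, +0.93318); u = 701.0·(+0.21749)/0.93318 + 301.3 = 464.6796, v = 671.9·(-0.06711)/0.93318 + 226.4 = 178.0820
M1: Pc = R·M1+t = (+0.38355, -0.09347, +0.96431); u = 701.0·(+0.38355)/0.96431 + 301.3 = 580.1227, v = 671.9·(-0.09347)/0.96431 + 226.4 = 161.2727
M2: Pc = R·M2+t = (+0.36371, -0.25969, +0.92942); u = 701.0·(+0.36371)/0.92942 + 301.3 = 575.6200, v = 671.9·(-0.25969)/0.92942 + 226.4 = 38.6622
M3: Pc = R·M3+t = (+0.19765, -0.23333, +0.89829); u = 701.0·(+0.19765)/0.89829 + 301.3 = 455.5369, v = 671.9·(-0.23333)/0.89829 + 226.4 = 51.8749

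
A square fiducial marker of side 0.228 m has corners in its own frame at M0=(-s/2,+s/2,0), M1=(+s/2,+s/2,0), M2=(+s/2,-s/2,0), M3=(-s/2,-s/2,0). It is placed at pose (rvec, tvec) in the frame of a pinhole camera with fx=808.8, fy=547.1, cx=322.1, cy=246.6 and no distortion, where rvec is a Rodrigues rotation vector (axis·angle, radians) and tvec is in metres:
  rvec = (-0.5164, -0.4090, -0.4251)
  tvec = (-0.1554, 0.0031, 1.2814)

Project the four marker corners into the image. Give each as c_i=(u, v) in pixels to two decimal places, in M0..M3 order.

Intrinsics K: fx=808.8, fy=547.1, cx=322.1, cy=246.6
Marker side s = 0.228 m; corners in marker frame (Z=0):
  M0 = (-0.1140, +0.1140, 0)
  M1 = (+0.1140, +0.1140, 0)
  M2 = (+0.1140, -0.1140, 0)
  M3 = (-0.1140, -0.1140, 0)
rvec = (-0.5164, -0.4090, -0.4251), |rvec| = θ = 0.78400 rad = 44.920°
Rodrigues: sinθ=0.70612, 1−cosθ=0.29191; R = I + sinθ·[k]× + (1−cosθ)·[k]×²:
    [+0.83474 +0.48317 -0.26412]
    [-0.28257 +0.78754 +0.54767]
    [+0.47262 -0.38253 +0.79391]
t = (-0.1554, 0.0031, 1.2814) m
M0: Pc = R·M0+t = (-0.19548, +0.12509, +1.18391); u = 808.8·(-0.19548)/1.18391 + 322.1 = 188.5575, v = 547.1·(+0.12509)/1.18391 + 246.6 = 304.4063
M1: Pc = R·M1+t = (-0.00516, +0.06067, +1.29167); u = 808.8·(-0.00516)/1.29167 + 322.1 = 318.8701, v = 547.1·(+0.06067)/1.29167 + 246.6 = 272.2959
M2: Pc = R·M2+t = (-0.11532, -0.11889, +1.37889); u = 808.8·(-0.11532)/1.37889 + 322.1 = 254.4568, v = 547.1·(-0.11889)/1.37889 + 246.6 = 199.4275
M3: Pc = R·M3+t = (-0.30564, -0.05447, +1.27113); u = 808.8·(-0.30564)/1.27113 + 322.1 = 127.6248, v = 547.1·(-0.05447)/1.27113 + 246.6 = 223.1573

c0=(188.56, 304.41) c1=(318.87, 272.30) c2=(254.46, 199.43) c3=(127.62, 223.16)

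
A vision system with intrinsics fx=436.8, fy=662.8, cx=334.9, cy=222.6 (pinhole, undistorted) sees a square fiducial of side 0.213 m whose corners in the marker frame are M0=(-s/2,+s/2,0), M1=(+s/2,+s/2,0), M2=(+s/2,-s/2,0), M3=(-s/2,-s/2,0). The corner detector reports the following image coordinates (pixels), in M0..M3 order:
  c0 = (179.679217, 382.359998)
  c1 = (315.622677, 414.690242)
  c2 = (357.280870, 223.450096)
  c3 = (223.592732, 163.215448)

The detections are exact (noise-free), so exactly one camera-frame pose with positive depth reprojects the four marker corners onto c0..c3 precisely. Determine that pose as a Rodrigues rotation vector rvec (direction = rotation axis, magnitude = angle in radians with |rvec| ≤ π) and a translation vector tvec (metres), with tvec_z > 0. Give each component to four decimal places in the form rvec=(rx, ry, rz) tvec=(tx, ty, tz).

rvec=(0.1382, -0.3947, 0.2955) tvec=(-0.0918, 0.0746, 0.6494)

Intrinsics K: fx=436.8, fy=662.8, cx=334.9, cy=222.6
Marker side s = 0.213 m; corners in marker frame (Z=0):
  M0 = (-0.1065, +0.1065, 0)
  M1 = (+0.1065, +0.1065, 0)
  M2 = (+0.1065, -0.1065, 0)
  M3 = (-0.1065, -0.1065, 0)
Detected image corners:
  c0 = (179.679217, 382.359998) px
  c1 = (315.622677, 414.690242) px
  c2 = (357.280870, 223.450096) px
  c3 = (223.592732, 163.215448) px
Planar DLT: solve 8×8 A·h = b for H (H[2,2]=1):
  H  [+797.74938 -169.37319 +273.17600]
  H  [+397.68952 +993.33990 +298.70332]
  H  [+0.61234 +0.11580 +1.00000]
B = K⁻¹H; ‖b₁‖=1.539985, ‖b₂‖=1.539985; λ = 2/(‖b₁‖+‖b₂‖) = 0.649357, sign → tz>0 ⇒ λ=+0.649357
r₁ = λ·B[:,0] = (+0.88109,+0.25608,+0.39763); r₂ = λ·B[:,1] = (-0.30945,+0.94794,+0.07519)
r₃ = r₁×r₂ = (-0.35767,-0.18930,+0.91446); SVD([r₁ r₂ r₃]) → R = UVᵀ:
  R  [+0.88109 -0.30945 -0.35767]
  R  [+0.25608 +0.94794 -0.18930]
  R  [+0.39763 +0.07519 +0.91446]
t = (-0.09176, +0.07456, +0.64936) m
tr R = 2.743488; θ = arccos((tr R − 1)/2) = 0.512045 rad = 29.338°
axis k = ((R−Rᵀ)₃₂, (R−Rᵀ)₁₃, (R−Rᵀ)₂₁) / (2 sinθ) = (+0.269907, -0.770772, +0.577114)
rvec = θ·k = (+0.138205, -0.394670, +0.295508)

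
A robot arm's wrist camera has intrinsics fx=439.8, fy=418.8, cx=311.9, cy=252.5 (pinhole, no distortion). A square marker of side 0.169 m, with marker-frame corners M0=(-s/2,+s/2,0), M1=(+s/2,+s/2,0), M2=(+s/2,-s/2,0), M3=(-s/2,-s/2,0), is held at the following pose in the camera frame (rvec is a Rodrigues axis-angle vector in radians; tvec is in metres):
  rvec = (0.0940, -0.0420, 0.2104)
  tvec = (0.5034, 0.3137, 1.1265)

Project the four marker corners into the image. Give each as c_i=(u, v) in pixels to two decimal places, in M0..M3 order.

Intrinsics K: fx=439.8, fy=418.8, cx=311.9, cy=252.5
Marker side s = 0.169 m; corners in marker frame (Z=0):
  M0 = (-0.0845, +0.0845, 0)
  M1 = (+0.0845, +0.0845, 0)
  M2 = (+0.0845, -0.0845, 0)
  M3 = (-0.0845, -0.0845, 0)
rvec = (0.0940, -0.0420, 0.2104), |rvec| = θ = 0.23424 rad = 13.421°
Rodrigues: sinθ=0.23210, 1−cosθ=0.02731; R = I + sinθ·[k]× + (1−cosθ)·[k]×²:
    [+0.97709 -0.21045 -0.03177]
    [+0.20652 +0.97357 -0.09754]
    [+0.05146 +0.08874 +0.99472]
t = (0.5034, 0.3137, 1.1265) m
M0: Pc = R·M0+t = (+0.40305, +0.37852, +1.12965); u = 439.8·(+0.40305)/1.12965 + 311.9 = 468.8183, v = 418.8·(+0.37852)/1.12965 + 252.5 = 392.8288
M1: Pc = R·M1+t = (+0.56818, +0.41342, +1.13835); u = 439.8·(+0.56818)/1.13835 + 311.9 = 531.4166, v = 418.8·(+0.41342)/1.13835 + 252.5 = 404.5969
M2: Pc = R·M2+t = (+0.60375, +0.24888, +1.12335); u = 439.8·(+0.60375)/1.12335 + 311.9 = 548.2715, v = 418.8·(+0.24888)/1.12335 + 252.5 = 345.2874
M3: Pc = R·M3+t = (+0.43862, +0.21398, +1.11465); u = 439.8·(+0.43862)/1.11465 + 311.9 = 484.9624, v = 418.8·(+0.21398)/1.11465 + 252.5 = 332.8981

c0=(468.82, 392.83) c1=(531.42, 404.60) c2=(548.27, 345.29) c3=(484.96, 332.90)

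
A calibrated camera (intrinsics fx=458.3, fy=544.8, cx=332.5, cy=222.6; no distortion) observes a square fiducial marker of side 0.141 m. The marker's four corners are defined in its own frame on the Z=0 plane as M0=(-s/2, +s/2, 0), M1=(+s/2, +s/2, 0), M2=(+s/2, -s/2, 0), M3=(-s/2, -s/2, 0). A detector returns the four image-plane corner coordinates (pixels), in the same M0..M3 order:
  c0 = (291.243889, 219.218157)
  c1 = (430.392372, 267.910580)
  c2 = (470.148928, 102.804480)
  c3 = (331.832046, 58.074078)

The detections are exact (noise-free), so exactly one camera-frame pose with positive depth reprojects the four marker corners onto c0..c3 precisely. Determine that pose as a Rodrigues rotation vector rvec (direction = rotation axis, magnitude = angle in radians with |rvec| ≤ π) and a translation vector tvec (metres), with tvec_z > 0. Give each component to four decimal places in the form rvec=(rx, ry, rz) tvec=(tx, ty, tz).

Intrinsics K: fx=458.3, fy=544.8, cx=332.5, cy=222.6
Marker side s = 0.141 m; corners in marker frame (Z=0):
  M0 = (-0.0705, +0.0705, 0)
  M1 = (+0.0705, +0.0705, 0)
  M2 = (+0.0705, -0.0705, 0)
  M3 = (-0.0705, -0.0705, 0)
Detected image corners:
  c0 = (291.243889, 219.218157) px
  c1 = (430.392372, 267.910580) px
  c2 = (470.148928, 102.804480) px
  c3 = (331.832046, 58.074078) px
Planar DLT: solve 8×8 A·h = b for H (H[2,2]=1):
  H  [+927.59447 -317.43906 +380.30221]
  H  [+307.25404 +1142.94743 +161.26782]
  H  [-0.14783 -0.08532 +1.00000]
B = K⁻¹H; ‖b₁‖=2.225730, ‖b₂‖=2.225730; λ = 2/(‖b₁‖+‖b₂‖) = 0.449291, sign → tz>0 ⇒ λ=+0.449291
r₁ = λ·B[:,0] = (+0.95755,+0.28053,-0.06642); r₂ = λ·B[:,1] = (-0.28339,+0.95824,-0.03833)
r₃ = r₁×r₂ = (+0.05289,+0.05553,+0.99706); SVD([r₁ r₂ r₃]) → R = UVᵀ:
  R  [+0.95755 -0.28339 +0.05289]
  R  [+0.28053 +0.95824 +0.05553]
  R  [-0.06642 -0.03833 +0.99706]
t = (+0.04686, -0.05058, +0.44929) m
tr R = 2.912840; θ = arccos((tr R − 1)/2) = 0.296312 rad = 16.977°
axis k = ((R−Rᵀ)₃₂, (R−Rᵀ)₁₃, (R−Rᵀ)₂₁) / (2 sinθ) = (-0.160721, +0.204296, +0.965625)
rvec = θ·k = (-0.047624, +0.060535, +0.286126)

rvec=(-0.0476, 0.0605, 0.2861) tvec=(0.0469, -0.0506, 0.4493)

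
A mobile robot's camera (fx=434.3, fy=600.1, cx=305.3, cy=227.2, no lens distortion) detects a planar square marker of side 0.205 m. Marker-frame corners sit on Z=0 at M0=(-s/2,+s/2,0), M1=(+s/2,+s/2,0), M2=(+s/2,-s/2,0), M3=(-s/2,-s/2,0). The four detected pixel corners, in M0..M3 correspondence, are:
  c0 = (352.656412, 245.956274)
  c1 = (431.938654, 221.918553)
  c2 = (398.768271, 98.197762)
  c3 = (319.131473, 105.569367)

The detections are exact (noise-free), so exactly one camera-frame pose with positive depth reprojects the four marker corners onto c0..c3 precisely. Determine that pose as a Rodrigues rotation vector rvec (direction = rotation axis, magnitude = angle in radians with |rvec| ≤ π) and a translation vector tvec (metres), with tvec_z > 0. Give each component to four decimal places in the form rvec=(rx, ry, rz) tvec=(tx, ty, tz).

rvec=(-0.2691, -0.5063, -0.2393) tvec=(0.1430, -0.0877, 0.8586)

Intrinsics K: fx=434.3, fy=600.1, cx=305.3, cy=227.2
Marker side s = 0.205 m; corners in marker frame (Z=0):
  M0 = (-0.1025, +0.1025, 0)
  M1 = (+0.1025, +0.1025, 0)
  M2 = (+0.1025, -0.1025, 0)
  M3 = (-0.1025, -0.1025, 0)
Detected image corners:
  c0 = (352.656412, 245.956274) px
  c1 = (431.938654, 221.918553) px
  c2 = (398.768271, 98.197762) px
  c3 = (319.131473, 105.569367) px
Planar DLT: solve 8×8 A·h = b for H (H[2,2]=1):
  H  [+608.81062 +77.96884 +377.63649]
  H  [+23.20370 +603.87141 +165.91137]
  H  [+0.58884 -0.22536 +1.00000]
B = K⁻¹H; ‖b₁‖=1.164732, ‖b₂‖=1.164732; λ = 2/(‖b₁‖+‖b₂‖) = 0.858566, sign → tz>0 ⇒ λ=+0.858566
r₁ = λ·B[:,0] = (+0.84816,-0.15821,+0.50556); r₂ = λ·B[:,1] = (+0.29015,+0.93722,-0.19349)
r₃ = r₁×r₂ = (-0.44321,+0.31080,+0.84082); SVD([r₁ r₂ r₃]) → R = UVᵀ:
  R  [+0.84816 +0.29015 -0.44321]
  R  [-0.15821 +0.93722 +0.31080]
  R  [+0.50556 -0.19349 +0.84082]
t = (+0.14300, -0.08769, +0.85857) m
tr R = 2.626195; θ = arccos((tr R − 1)/2) = 0.621343 rad = 35.600°
axis k = ((R−Rᵀ)₃₂, (R−Rᵀ)₁₃, (R−Rᵀ)₂₁) / (2 sinθ) = (-0.433138, -0.814914, -0.385105)
rvec = θ·k = (-0.269127, -0.506341, -0.239282)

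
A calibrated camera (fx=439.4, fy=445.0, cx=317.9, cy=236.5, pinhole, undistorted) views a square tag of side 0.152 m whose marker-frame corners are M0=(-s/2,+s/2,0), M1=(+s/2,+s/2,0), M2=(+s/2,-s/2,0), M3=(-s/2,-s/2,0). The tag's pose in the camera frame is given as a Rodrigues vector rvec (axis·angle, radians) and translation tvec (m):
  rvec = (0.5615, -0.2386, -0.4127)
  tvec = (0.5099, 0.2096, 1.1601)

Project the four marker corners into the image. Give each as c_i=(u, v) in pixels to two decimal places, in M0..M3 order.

Intrinsics K: fx=439.4, fy=445.0, cx=317.9, cy=236.5
Marker side s = 0.152 m; corners in marker frame (Z=0):
  M0 = (-0.0760, +0.0760, 0)
  M1 = (+0.0760, +0.0760, 0)
  M2 = (+0.0760, -0.0760, 0)
  M3 = (-0.0760, -0.0760, 0)
rvec = (0.5615, -0.2386, -0.4127), |rvec| = θ = 0.73657 rad = 42.202°
Rodrigues: sinθ=0.67175, 1−cosθ=0.25922; R = I + sinθ·[k]× + (1−cosθ)·[k]×²:
    [+0.89142 +0.31237 -0.32832]
    [-0.44039 +0.76798 -0.46504]
    [+0.10688 +0.55914 +0.82216]
t = (0.5099, 0.2096, 1.1601) m
M0: Pc = R·M0+t = (+0.46589, +0.30144, +1.19447); u = 439.4·(+0.46589)/1.19447 + 317.9 = 489.2838, v = 445.0·(+0.30144)/1.19447 + 236.5 = 348.8001
M1: Pc = R·M1+t = (+0.60139, +0.23450, +1.21072); u = 439.4·(+0.60139)/1.21072 + 317.9 = 536.1589, v = 445.0·(+0.23450)/1.21072 + 236.5 = 322.6893
M2: Pc = R·M2+t = (+0.55391, +0.11776, +1.12573); u = 439.4·(+0.55391)/1.12573 + 317.9 = 534.1040, v = 445.0·(+0.11776)/1.12573 + 236.5 = 283.0519
M3: Pc = R·M3+t = (+0.41841, +0.18470, +1.10948); u = 439.4·(+0.41841)/1.10948 + 317.9 = 483.6081, v = 445.0·(+0.18470)/1.10948 + 236.5 = 310.5824

c0=(489.28, 348.80) c1=(536.16, 322.69) c2=(534.10, 283.05) c3=(483.61, 310.58)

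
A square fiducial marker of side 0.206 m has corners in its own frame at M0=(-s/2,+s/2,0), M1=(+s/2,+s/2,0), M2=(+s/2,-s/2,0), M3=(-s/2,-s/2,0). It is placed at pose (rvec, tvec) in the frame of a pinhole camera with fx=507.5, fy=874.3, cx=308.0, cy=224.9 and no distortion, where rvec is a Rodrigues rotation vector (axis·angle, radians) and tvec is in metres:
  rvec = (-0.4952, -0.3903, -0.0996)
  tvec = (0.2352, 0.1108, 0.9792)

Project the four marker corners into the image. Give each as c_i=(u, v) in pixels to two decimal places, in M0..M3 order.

c0=(398.57, 421.63) c1=(490.11, 405.55) c2=(456.18, 241.77) c3=(370.39, 243.06)

Intrinsics K: fx=507.5, fy=874.3, cx=308.0, cy=224.9
Marker side s = 0.206 m; corners in marker frame (Z=0):
  M0 = (-0.1030, +0.1030, 0)
  M1 = (+0.1030, +0.1030, 0)
  M2 = (+0.1030, -0.1030, 0)
  M3 = (-0.1030, -0.1030, 0)
rvec = (-0.4952, -0.3903, -0.0996), |rvec| = θ = 0.63834 rad = 36.574°
Rodrigues: sinθ=0.59586, 1−cosθ=0.19691; R = I + sinθ·[k]× + (1−cosθ)·[k]×²:
    [+0.92159 +0.18637 -0.34049]
    [+0.00043 +0.87670 +0.48103]
    [+0.38816 -0.44346 +0.80788]
t = (0.2352, 0.1108, 0.9792) m
M0: Pc = R·M0+t = (+0.15947, +0.20106, +0.89354); u = 507.5·(+0.15947)/0.89354 + 308.0 = 398.5747, v = 874.3·(+0.20106)/0.89354 + 224.9 = 421.6264
M1: Pc = R·M1+t = (+0.34932, +0.20114, +0.97350); u = 507.5·(+0.34932)/0.97350 + 308.0 = 490.1051, v = 874.3·(+0.20114)/0.97350 + 224.9 = 405.5470
M2: Pc = R·M2+t = (+0.31093, +0.02054, +1.06486); u = 507.5·(+0.31093)/1.06486 + 308.0 = 456.1848, v = 874.3·(+0.02054)/1.06486 + 224.9 = 241.7675
M3: Pc = R·M3+t = (+0.12108, +0.02046, +0.98490); u = 507.5·(+0.12108)/0.98490 + 308.0 = 370.3903, v = 874.3·(+0.02046)/0.98490 + 224.9 = 243.0586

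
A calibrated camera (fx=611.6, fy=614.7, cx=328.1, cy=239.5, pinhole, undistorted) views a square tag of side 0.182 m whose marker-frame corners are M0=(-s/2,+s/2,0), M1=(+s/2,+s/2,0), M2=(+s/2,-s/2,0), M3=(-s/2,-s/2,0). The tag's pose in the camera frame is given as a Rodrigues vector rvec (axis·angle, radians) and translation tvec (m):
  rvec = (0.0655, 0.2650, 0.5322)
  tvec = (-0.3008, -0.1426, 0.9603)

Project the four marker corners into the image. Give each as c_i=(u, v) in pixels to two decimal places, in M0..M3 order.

Intrinsics K: fx=611.6, fy=614.7, cx=328.1, cy=239.5
Marker side s = 0.182 m; corners in marker frame (Z=0):
  M0 = (-0.0910, +0.0910, 0)
  M1 = (+0.0910, +0.0910, 0)
  M2 = (+0.0910, -0.0910, 0)
  M3 = (-0.0910, -0.0910, 0)
rvec = (0.0655, 0.2650, 0.5322), |rvec| = θ = 0.59812 rad = 34.270°
Rodrigues: sinθ=0.56309, 1−cosθ=0.17361; R = I + sinθ·[k]× + (1−cosθ)·[k]×²:
    [+0.82848 -0.49261 +0.26640]
    [+0.50945 +0.86047 +0.00678]
    [-0.23256 +0.13010 +0.96384]
t = (-0.3008, -0.1426, 0.9603) m
M0: Pc = R·M0+t = (-0.42102, -0.11066, +0.99330); u = 611.6·(-0.42102)/0.99330 + 328.1 = 68.8689, v = 614.7·(-0.11066)/0.99330 + 239.5 = 171.0203
M1: Pc = R·M1+t = (-0.27024, -0.01794, +0.95098); u = 611.6·(-0.27024)/0.95098 + 328.1 = 154.3035, v = 614.7·(-0.01794)/0.95098 + 239.5 = 227.9058
M2: Pc = R·M2+t = (-0.18058, -0.17454, +0.92730); u = 611.6·(-0.18058)/0.92730 + 328.1 = 208.9973, v = 614.7·(-0.17454)/0.92730 + 239.5 = 123.7967
M3: Pc = R·M3+t = (-0.33136, -0.26726, +0.96962); u = 611.6·(-0.33136)/0.96962 + 328.1 = 119.0888, v = 614.7·(-0.26726)/0.96962 + 239.5 = 70.0666

c0=(68.87, 171.02) c1=(154.30, 227.91) c2=(209.00, 123.80) c3=(119.09, 70.07)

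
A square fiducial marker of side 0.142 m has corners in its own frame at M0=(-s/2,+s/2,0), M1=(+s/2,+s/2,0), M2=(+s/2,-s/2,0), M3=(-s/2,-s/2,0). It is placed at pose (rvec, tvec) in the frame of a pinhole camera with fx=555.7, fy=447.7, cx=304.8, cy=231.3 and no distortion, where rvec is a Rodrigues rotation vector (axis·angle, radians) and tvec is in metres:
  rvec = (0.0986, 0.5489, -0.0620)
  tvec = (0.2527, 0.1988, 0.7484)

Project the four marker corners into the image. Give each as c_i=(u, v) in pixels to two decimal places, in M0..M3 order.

Intrinsics K: fx=555.7, fy=447.7, cx=304.8, cy=231.3
Marker side s = 0.142 m; corners in marker frame (Z=0):
  M0 = (-0.0710, +0.0710, 0)
  M1 = (+0.0710, +0.0710, 0)
  M2 = (+0.0710, -0.0710, 0)
  M3 = (-0.0710, -0.0710, 0)
rvec = (0.0986, 0.5489, -0.0620), |rvec| = θ = 0.56112 rad = 32.150°
Rodrigues: sinθ=0.53214, 1−cosθ=0.15334; R = I + sinθ·[k]× + (1−cosθ)·[k]×²:
    [+0.85139 +0.08516 +0.51757]
    [-0.03244 +0.99339 -0.11008]
    [-0.52352 +0.07693 +0.84853]
t = (0.2527, 0.1988, 0.7484) m
M0: Pc = R·M0+t = (+0.19830, +0.27163, +0.79103); u = 555.7·(+0.19830)/0.79103 + 304.8 = 444.1036, v = 447.7·(+0.27163)/0.79103 + 231.3 = 385.0365
M1: Pc = R·M1+t = (+0.31919, +0.26703, +0.71669); u = 555.7·(+0.31919)/0.71669 + 304.8 = 552.2935, v = 447.7·(+0.26703)/0.71669 + 231.3 = 398.1057
M2: Pc = R·M2+t = (+0.30710, +0.12597, +0.70577); u = 555.7·(+0.30710)/0.70577 + 304.8 = 546.6035, v = 447.7·(+0.12597)/0.70577 + 231.3 = 311.2058
M3: Pc = R·M3+t = (+0.18621, +0.13057, +0.78011); u = 555.7·(+0.18621)/0.78011 + 304.8 = 437.4408, v = 447.7·(+0.13057)/0.78011 + 231.3 = 306.2348

c0=(444.10, 385.04) c1=(552.29, 398.11) c2=(546.60, 311.21) c3=(437.44, 306.23)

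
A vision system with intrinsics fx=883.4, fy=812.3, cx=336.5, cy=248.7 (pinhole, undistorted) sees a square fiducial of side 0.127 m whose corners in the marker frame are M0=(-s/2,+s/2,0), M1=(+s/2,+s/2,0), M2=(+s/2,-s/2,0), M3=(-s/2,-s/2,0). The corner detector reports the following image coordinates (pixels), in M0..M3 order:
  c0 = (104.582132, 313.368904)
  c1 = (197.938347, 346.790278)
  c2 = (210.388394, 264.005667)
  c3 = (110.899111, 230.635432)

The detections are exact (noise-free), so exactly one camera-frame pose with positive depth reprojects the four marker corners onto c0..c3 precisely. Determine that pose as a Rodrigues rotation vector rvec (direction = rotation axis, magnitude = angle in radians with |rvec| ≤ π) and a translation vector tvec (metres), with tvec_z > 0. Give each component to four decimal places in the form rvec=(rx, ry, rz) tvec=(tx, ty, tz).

rvec=(0.4884, 0.2875, 0.2722) tvec=(-0.2109, 0.0519, 1.0276)

Intrinsics K: fx=883.4, fy=812.3, cx=336.5, cy=248.7
Marker side s = 0.127 m; corners in marker frame (Z=0):
  M0 = (-0.0635, +0.0635, 0)
  M1 = (+0.0635, +0.0635, 0)
  M2 = (+0.0635, -0.0635, 0)
  M3 = (-0.0635, -0.0635, 0)
Detected image corners:
  c0 = (104.582132, 313.368904) px
  c1 = (197.938347, 346.790278) px
  c2 = (210.388394, 264.005667) px
  c3 = (110.899111, 230.635432) px
Planar DLT: solve 8×8 A·h = b for H (H[2,2]=1):
  H  [+727.43864 +1.50322 +155.19888]
  H  [+205.47143 +790.63942 +289.75398]
  H  [-0.19915 +0.48145 +1.00000]
B = K⁻¹H; ‖b₁‖=0.973123, ‖b₂‖=0.973123; λ = 2/(‖b₁‖+‖b₂‖) = 1.027620, sign → tz>0 ⇒ λ=+1.027620
r₁ = λ·B[:,0] = (+0.92415,+0.32259,-0.20465); r₂ = λ·B[:,1] = (-0.18671,+0.84874,+0.49475)
r₃ = r₁×r₂ = (+0.33330,-0.41902,+0.84459); SVD([r₁ r₂ r₃]) → R = UVᵀ:
  R  [+0.92415 -0.18671 +0.33330]
  R  [+0.32259 +0.84874 -0.41902]
  R  [-0.20465 +0.49475 +0.84459]
t = (-0.21090, +0.05194, +1.02762) m
tr R = 2.617485; θ = arccos((tr R − 1)/2) = 0.628786 rad = 36.027°
axis k = ((R−Rᵀ)₃₂, (R−Rᵀ)₁₃, (R−Rᵀ)₂₁) / (2 sinθ) = (+0.776798, +0.457308, +0.432960)
rvec = θ·k = (+0.488439, +0.287549, +0.272239)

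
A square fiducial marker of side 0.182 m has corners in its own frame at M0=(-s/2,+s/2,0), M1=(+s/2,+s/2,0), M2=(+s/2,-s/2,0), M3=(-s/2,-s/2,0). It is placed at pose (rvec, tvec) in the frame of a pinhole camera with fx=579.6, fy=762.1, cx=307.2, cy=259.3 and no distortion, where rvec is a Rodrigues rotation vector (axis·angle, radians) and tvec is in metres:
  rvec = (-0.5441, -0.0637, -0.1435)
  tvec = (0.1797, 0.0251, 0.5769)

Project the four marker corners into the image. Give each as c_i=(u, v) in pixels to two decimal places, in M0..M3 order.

Intrinsics K: fx=579.6, fy=762.1, cx=307.2, cy=259.3
Marker side s = 0.182 m; corners in marker frame (Z=0):
  M0 = (-0.0910, +0.0910, 0)
  M1 = (+0.0910, +0.0910, 0)
  M2 = (+0.0910, -0.0910, 0)
  M3 = (-0.0910, -0.0910, 0)
rvec = (-0.5441, -0.0637, -0.1435), |rvec| = θ = 0.56630 rad = 32.447°
Rodrigues: sinθ=0.53651, 1−cosθ=0.15611; R = I + sinθ·[k]× + (1−cosθ)·[k]×²:
    [+0.98800 +0.15282 -0.02234]
    [-0.11908 +0.84587 +0.51993]
    [+0.09836 -0.51103 +0.85392]
t = (0.1797, 0.0251, 0.5769) m
M0: Pc = R·M0+t = (+0.10370, +0.11291, +0.52145); u = 579.6·(+0.10370)/0.52145 + 307.2 = 422.4639, v = 762.1·(+0.11291)/0.52145 + 259.3 = 424.3199
M1: Pc = R·M1+t = (+0.28352, +0.09124, +0.53935); u = 579.6·(+0.28352)/0.53935 + 307.2 = 611.8748, v = 762.1·(+0.09124)/0.53935 + 259.3 = 388.2193
M2: Pc = R·M2+t = (+0.25570, -0.06271, +0.63235); u = 579.6·(+0.25570)/0.63235 + 307.2 = 541.5692, v = 762.1·(-0.06271)/0.63235 + 259.3 = 183.7229
M3: Pc = R·M3+t = (+0.07588, -0.04104, +0.61445); u = 579.6·(+0.07588)/0.61445 + 307.2 = 378.7806, v = 762.1·(-0.04104)/0.61445 + 259.3 = 208.4015

c0=(422.46, 424.32) c1=(611.87, 388.22) c2=(541.57, 183.72) c3=(378.78, 208.40)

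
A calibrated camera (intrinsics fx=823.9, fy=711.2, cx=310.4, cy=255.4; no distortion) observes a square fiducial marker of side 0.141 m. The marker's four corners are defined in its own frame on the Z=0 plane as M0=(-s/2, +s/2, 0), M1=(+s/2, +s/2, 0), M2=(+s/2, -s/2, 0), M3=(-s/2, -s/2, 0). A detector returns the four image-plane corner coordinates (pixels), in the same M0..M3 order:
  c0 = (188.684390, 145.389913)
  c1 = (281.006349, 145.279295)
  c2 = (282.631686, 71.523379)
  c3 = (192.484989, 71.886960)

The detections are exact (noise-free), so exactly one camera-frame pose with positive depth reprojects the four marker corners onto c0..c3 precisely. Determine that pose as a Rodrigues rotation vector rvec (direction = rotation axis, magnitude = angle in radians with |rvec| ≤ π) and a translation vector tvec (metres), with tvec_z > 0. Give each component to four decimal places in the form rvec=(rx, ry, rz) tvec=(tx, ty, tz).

Intrinsics K: fx=823.9, fy=711.2, cx=310.4, cy=255.4
Marker side s = 0.141 m; corners in marker frame (Z=0):
  M0 = (-0.0705, +0.0705, 0)
  M1 = (+0.0705, +0.0705, 0)
  M2 = (+0.0705, -0.0705, 0)
  M3 = (-0.0705, -0.0705, 0)
Detected image corners:
  c0 = (188.684390, 145.389913) px
  c1 = (281.006349, 145.279295) px
  c2 = (282.631686, 71.523379) px
  c3 = (192.484989, 71.886960) px
Planar DLT: solve 8×8 A·h = b for H (H[2,2]=1):
  H  [+641.07511 -59.37031 +236.13797]
  H  [-4.39586 +503.76229 +108.07929]
  H  [-0.02491 -0.16984 +1.00000]
B = K⁻¹H; ‖b₁‖=0.787883, ‖b₂‖=0.787883; λ = 2/(‖b₁‖+‖b₂‖) = 1.269224, sign → tz>0 ⇒ λ=+1.269224
r₁ = λ·B[:,0] = (+0.99949,+0.00351,-0.03162); r₂ = λ·B[:,1] = (-0.01025,+0.97644,-0.21556)
r₃ = r₁×r₂ = (+0.03012,+0.21578,+0.97598); SVD([r₁ r₂ r₃]) → R = UVᵀ:
  R  [+0.99949 -0.01025 +0.03012]
  R  [+0.00351 +0.97644 +0.21578]
  R  [-0.03162 -0.21556 +0.97598]
t = (-0.11440, -0.26291, +1.26922) m
tr R = 2.951908; θ = arccos((tr R − 1)/2) = 0.219740 rad = 12.590°
axis k = ((R−Rᵀ)₃₂, (R−Rᵀ)₁₃, (R−Rᵀ)₂₁) / (2 sinθ) = (-0.989418, +0.141618, +0.031561)
rvec = θ·k = (-0.217414, +0.031119, +0.006935)

rvec=(-0.2174, 0.0311, 0.0069) tvec=(-0.1144, -0.2629, 1.2692)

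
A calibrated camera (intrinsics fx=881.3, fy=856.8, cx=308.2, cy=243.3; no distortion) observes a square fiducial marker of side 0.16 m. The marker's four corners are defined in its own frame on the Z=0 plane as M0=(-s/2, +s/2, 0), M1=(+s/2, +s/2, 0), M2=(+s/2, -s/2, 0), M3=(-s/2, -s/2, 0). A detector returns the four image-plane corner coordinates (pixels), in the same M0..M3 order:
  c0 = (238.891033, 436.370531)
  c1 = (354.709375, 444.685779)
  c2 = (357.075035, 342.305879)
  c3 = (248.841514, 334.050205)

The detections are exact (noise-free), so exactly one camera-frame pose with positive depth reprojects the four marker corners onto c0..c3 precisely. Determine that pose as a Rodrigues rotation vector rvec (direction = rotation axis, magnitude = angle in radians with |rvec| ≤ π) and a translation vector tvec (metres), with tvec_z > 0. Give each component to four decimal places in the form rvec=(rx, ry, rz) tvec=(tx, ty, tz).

rvec=(-0.5561, -0.0603, 0.0697) tvec=(-0.0115, 0.2115, 1.2554)

Intrinsics K: fx=881.3, fy=856.8, cx=308.2, cy=243.3
Marker side s = 0.16 m; corners in marker frame (Z=0):
  M0 = (-0.0800, +0.0800, 0)
  M1 = (+0.0800, +0.0800, 0)
  M2 = (+0.0800, -0.0800, 0)
  M3 = (-0.0800, -0.0800, 0)
Detected image corners:
  c0 = (238.891033, 436.370531) px
  c1 = (354.709375, 444.685779) px
  c2 = (357.075035, 342.305879) px
  c3 = (248.841514, 334.050205) px
Planar DLT: solve 8×8 A·h = b for H (H[2,2]=1):
  H  [+708.50387 -164.82519 +300.11965]
  H  [+63.64625 +475.58158 +387.63763]
  H  [+0.03048 -0.42149 +1.00000]
B = K⁻¹H; ‖b₁‖=0.796564, ‖b₂‖=0.796564; λ = 2/(‖b₁‖+‖b₂‖) = 1.255392, sign → tz>0 ⇒ λ=+1.255392
r₁ = λ·B[:,0] = (+0.99587,+0.08239,+0.03827); r₂ = λ·B[:,1] = (-0.04975,+0.84708,-0.52913)
r₃ = r₁×r₂ = (-0.07601,+0.52504,+0.84768); SVD([r₁ r₂ r₃]) → R = UVᵀ:
  R  [+0.99587 -0.04975 -0.07601]
  R  [+0.08239 +0.84708 +0.52504]
  R  [+0.03827 -0.52913 +0.84768]
t = (-0.01151, +0.21148, +1.25539) m
tr R = 2.690623; θ = arccos((tr R − 1)/2) = 0.563648 rad = 32.295°
axis k = ((R−Rᵀ)₃₂, (R−Rᵀ)₁₃, (R−Rᵀ)₂₁) / (2 sinθ) = (-0.986545, -0.106946, +0.123659)
rvec = θ·k = (-0.556064, -0.060280, +0.069700)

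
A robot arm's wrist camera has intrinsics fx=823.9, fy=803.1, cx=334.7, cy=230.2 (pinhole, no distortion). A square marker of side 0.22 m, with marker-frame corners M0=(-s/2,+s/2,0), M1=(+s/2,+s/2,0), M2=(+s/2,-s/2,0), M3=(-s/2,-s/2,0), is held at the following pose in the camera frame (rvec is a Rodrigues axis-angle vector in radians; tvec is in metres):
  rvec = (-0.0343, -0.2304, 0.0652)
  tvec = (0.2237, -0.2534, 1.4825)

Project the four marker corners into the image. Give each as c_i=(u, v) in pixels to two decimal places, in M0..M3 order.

Intrinsics K: fx=823.9, fy=803.1, cx=334.7, cy=230.2
Marker side s = 0.22 m; corners in marker frame (Z=0):
  M0 = (-0.1100, +0.1100, 0)
  M1 = (+0.1100, +0.1100, 0)
  M2 = (+0.1100, -0.1100, 0)
  M3 = (-0.1100, -0.1100, 0)
rvec = (-0.0343, -0.2304, 0.0652), |rvec| = θ = 0.24189 rad = 13.859°
Rodrigues: sinθ=0.23954, 1−cosθ=0.02911; R = I + sinθ·[k]× + (1−cosθ)·[k]×²:
    [+0.97147 -0.06063 -0.22927]
    [+0.06850 +0.99730 +0.02649]
    [+0.22705 -0.04144 +0.97300]
t = (0.2237, -0.2534, 1.4825) m
M0: Pc = R·M0+t = (+0.11017, -0.15123, +1.45297); u = 823.9·(+0.11017)/1.45297 + 334.7 = 397.1706, v = 803.1·(-0.15123)/1.45297 + 230.2 = 146.6094
M1: Pc = R·M1+t = (+0.32389, -0.13616, +1.50292); u = 823.9·(+0.32389)/1.50292 + 334.7 = 512.2579, v = 803.1·(-0.13616)/1.50292 + 230.2 = 157.4402
M2: Pc = R·M2+t = (+0.33723, -0.35557, +1.51203); u = 823.9·(+0.33723)/1.51203 + 334.7 = 518.4559, v = 803.1·(-0.35557)/1.51203 + 230.2 = 41.3439
M3: Pc = R·M3+t = (+0.12351, -0.37064, +1.46208); u = 823.9·(+0.12351)/1.46208 + 334.7 = 404.2980, v = 803.1·(-0.37064)/1.46208 + 230.2 = 26.6144

c0=(397.17, 146.61) c1=(512.26, 157.44) c2=(518.46, 41.34) c3=(404.30, 26.61)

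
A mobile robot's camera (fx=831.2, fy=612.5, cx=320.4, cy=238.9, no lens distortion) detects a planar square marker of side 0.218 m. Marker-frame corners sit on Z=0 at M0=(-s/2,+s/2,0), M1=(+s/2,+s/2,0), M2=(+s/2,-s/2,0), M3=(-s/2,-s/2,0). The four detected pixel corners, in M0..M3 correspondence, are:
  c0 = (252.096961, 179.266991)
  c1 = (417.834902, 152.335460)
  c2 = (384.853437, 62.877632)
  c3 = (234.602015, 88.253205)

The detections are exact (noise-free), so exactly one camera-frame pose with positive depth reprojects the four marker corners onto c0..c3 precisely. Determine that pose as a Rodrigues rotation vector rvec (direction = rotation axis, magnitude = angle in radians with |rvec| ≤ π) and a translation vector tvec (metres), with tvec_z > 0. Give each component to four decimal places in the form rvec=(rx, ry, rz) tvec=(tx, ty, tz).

Intrinsics K: fx=831.2, fy=612.5, cx=320.4, cy=238.9
Marker side s = 0.218 m; corners in marker frame (Z=0):
  M0 = (-0.1090, +0.1090, 0)
  M1 = (+0.1090, +0.1090, 0)
  M2 = (+0.1090, -0.1090, 0)
  M3 = (-0.1090, -0.1090, 0)
Detected image corners:
  c0 = (252.096961, 179.266991) px
  c1 = (417.834902, 152.335460) px
  c2 = (384.853437, 62.877632) px
  c3 = (234.602015, 88.253205) px
Planar DLT: solve 8×8 A·h = b for H (H[2,2]=1):
  H  [+707.25534 -26.83384 +321.31759]
  H  [-125.70658 +360.62573 +118.58035]
  H  [-0.04895 -0.44181 +1.00000]
B = K⁻¹H; ‖b₁‖=0.890797, ‖b₂‖=0.890797; λ = 2/(‖b₁‖+‖b₂‖) = 1.122591, sign → tz>0 ⇒ λ=+1.122591
r₁ = λ·B[:,0] = (+0.97638,-0.20896,-0.05496); r₂ = λ·B[:,1] = (+0.15494,+0.85440,-0.49597)
r₃ = r₁×r₂ = (+0.15059,+0.47574,+0.86660); SVD([r₁ r₂ r₃]) → R = UVᵀ:
  R  [+0.97638 +0.15494 +0.15059]
  R  [-0.20896 +0.85440 +0.47574]
  R  [-0.05496 -0.49597 +0.86660]
t = (+0.00124, -0.22052, +1.12259) m
tr R = 2.697381; θ = arccos((tr R − 1)/2) = 0.557292 rad = 31.930°
axis k = ((R−Rᵀ)₃₂, (R−Rᵀ)₁₃, (R−Rᵀ)₂₁) / (2 sinθ) = (-0.918634, +0.194321, -0.344022)
rvec = θ·k = (-0.511947, +0.108294, -0.191721)

rvec=(-0.5119, 0.1083, -0.1917) tvec=(0.0012, -0.2205, 1.1226)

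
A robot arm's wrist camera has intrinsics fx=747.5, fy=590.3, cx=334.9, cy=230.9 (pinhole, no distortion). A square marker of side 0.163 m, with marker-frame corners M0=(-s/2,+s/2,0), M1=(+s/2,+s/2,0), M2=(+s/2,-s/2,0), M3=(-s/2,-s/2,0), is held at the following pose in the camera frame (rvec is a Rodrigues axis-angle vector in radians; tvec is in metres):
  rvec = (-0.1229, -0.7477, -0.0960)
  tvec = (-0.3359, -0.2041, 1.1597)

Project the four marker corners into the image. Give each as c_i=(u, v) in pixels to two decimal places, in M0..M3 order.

Intrinsics K: fx=747.5, fy=590.3, cx=334.9, cy=230.9
Marker side s = 0.163 m; corners in marker frame (Z=0):
  M0 = (-0.0815, +0.0815, 0)
  M1 = (+0.0815, +0.0815, 0)
  M2 = (+0.0815, -0.0815, 0)
  M3 = (-0.0815, -0.0815, 0)
rvec = (-0.1229, -0.7477, -0.0960), |rvec| = θ = 0.76379 rad = 43.762°
Rodrigues: sinθ=0.69166, 1−cosθ=0.27778; R = I + sinθ·[k]× + (1−cosθ)·[k]×²:
    [+0.72941 +0.13069 -0.67148]
    [-0.04318 +0.98842 +0.14547]
    [+0.68271 -0.07712 +0.72661]
t = (-0.3359, -0.2041, 1.1597) m
M0: Pc = R·M0+t = (-0.38470, -0.12002, +1.09777); u = 747.5·(-0.38470)/1.09777 + 334.9 = 72.9516, v = 590.3·(-0.12002)/1.09777 + 230.9 = 166.3598
M1: Pc = R·M1+t = (-0.26580, -0.12706, +1.20906); u = 747.5·(-0.26580)/1.20906 + 334.9 = 170.5678, v = 590.3·(-0.12706)/1.20906 + 230.9 = 168.8638
M2: Pc = R·M2+t = (-0.28710, -0.28818, +1.22163); u = 747.5·(-0.28710)/1.22163 + 334.9 = 159.2240, v = 590.3·(-0.28818)/1.22163 + 230.9 = 91.6513
M3: Pc = R·M3+t = (-0.40600, -0.28114, +1.11034); u = 747.5·(-0.40600)/1.11034 + 334.9 = 61.5760, v = 590.3·(-0.28114)/1.11034 + 230.9 = 81.4371

c0=(72.95, 166.36) c1=(170.57, 168.86) c2=(159.22, 91.65) c3=(61.58, 81.44)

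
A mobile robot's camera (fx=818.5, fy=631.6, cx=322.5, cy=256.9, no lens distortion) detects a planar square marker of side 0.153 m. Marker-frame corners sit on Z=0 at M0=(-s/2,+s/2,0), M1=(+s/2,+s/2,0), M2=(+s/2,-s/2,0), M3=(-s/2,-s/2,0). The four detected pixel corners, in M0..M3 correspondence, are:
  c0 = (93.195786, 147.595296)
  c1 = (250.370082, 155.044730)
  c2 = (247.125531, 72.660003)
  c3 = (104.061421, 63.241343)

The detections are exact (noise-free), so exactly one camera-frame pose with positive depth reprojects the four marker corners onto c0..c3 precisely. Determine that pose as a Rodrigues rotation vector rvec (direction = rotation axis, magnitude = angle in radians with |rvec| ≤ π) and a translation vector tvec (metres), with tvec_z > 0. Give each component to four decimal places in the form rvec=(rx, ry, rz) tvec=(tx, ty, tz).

rvec=(-0.5493, -0.1886, -0.0197) tvec=(-0.1530, -0.2005, 0.8493)

Intrinsics K: fx=818.5, fy=631.6, cx=322.5, cy=256.9
Marker side s = 0.153 m; corners in marker frame (Z=0):
  M0 = (-0.0765, +0.0765, 0)
  M1 = (+0.0765, +0.0765, 0)
  M2 = (+0.0765, -0.0765, 0)
  M3 = (-0.0765, -0.0765, 0)
Detected image corners:
  c0 = (93.195786, 147.595296) px
  c1 = (250.370082, 155.044730) px
  c2 = (247.125531, 72.660003) px
  c3 = (104.061421, 63.241343) px
Planar DLT: solve 8×8 A·h = b for H (H[2,2]=1):
  H  [+1016.53614 -129.89413 +175.01710]
  H  [+79.10293 +478.03957 +107.76346]
  H  [+0.21598 -0.60885 +1.00000]
B = K⁻¹H; ‖b₁‖=1.177434, ‖b₂‖=1.177434; λ = 2/(‖b₁‖+‖b₂‖) = 0.849304, sign → tz>0 ⇒ λ=+0.849304
r₁ = λ·B[:,0] = (+0.98252,+0.03176,+0.18343); r₂ = λ·B[:,1] = (+0.06896,+0.85314,-0.51710)
r₃ = r₁×r₂ = (-0.17291,+0.52071,+0.83604); SVD([r₁ r₂ r₃]) → R = UVᵀ:
  R  [+0.98252 +0.06896 -0.17291]
  R  [+0.03176 +0.85314 +0.52071]
  R  [+0.18343 -0.51710 +0.83604]
t = (-0.15303, -0.20054, +0.84930) m
tr R = 2.671700; θ = arccos((tr R − 1)/2) = 0.581117 rad = 33.296°
axis k = ((R−Rᵀ)₃₂, (R−Rᵀ)₁₃, (R−Rᵀ)₂₁) / (2 sinθ) = (-0.945256, -0.324565, -0.033885)
rvec = θ·k = (-0.549305, -0.188610, -0.019691)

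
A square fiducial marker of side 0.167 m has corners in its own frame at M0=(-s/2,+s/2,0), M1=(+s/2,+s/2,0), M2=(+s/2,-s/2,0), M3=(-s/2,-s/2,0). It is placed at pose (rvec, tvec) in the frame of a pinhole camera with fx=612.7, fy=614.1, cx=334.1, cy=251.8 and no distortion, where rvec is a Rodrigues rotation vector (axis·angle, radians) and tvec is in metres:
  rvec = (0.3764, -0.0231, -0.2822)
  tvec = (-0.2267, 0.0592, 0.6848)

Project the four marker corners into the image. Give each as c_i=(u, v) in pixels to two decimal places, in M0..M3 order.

Intrinsics K: fx=612.7, fy=614.1, cx=334.1, cy=251.8
Marker side s = 0.167 m; corners in marker frame (Z=0):
  M0 = (-0.0835, +0.0835, 0)
  M1 = (+0.0835, +0.0835, 0)
  M2 = (+0.0835, -0.0835, 0)
  M3 = (-0.0835, -0.0835, 0)
rvec = (0.3764, -0.0231, -0.2822), |rvec| = θ = 0.47101 rad = 26.987°
Rodrigues: sinθ=0.45378, 1−cosθ=0.10889; R = I + sinθ·[k]× + (1−cosθ)·[k]×²:
    [+0.96065 +0.26761 -0.07439]
    [-0.27615 +0.89137 -0.35944]
    [-0.02988 +0.36584 +0.93020]
t = (-0.2267, 0.0592, 0.6848) m
M0: Pc = R·M0+t = (-0.28457, +0.15669, +0.71784); u = 612.7·(-0.28457)/0.71784 + 334.1 = 91.2121, v = 614.1·(+0.15669)/0.71784 + 251.8 = 385.8436
M1: Pc = R·M1+t = (-0.12414, +0.11057, +0.71285); u = 612.7·(-0.12414)/0.71285 + 334.1 = 227.4011, v = 614.1·(+0.11057)/0.71285 + 251.8 = 347.0537
M2: Pc = R·M2+t = (-0.16883, -0.03829, +0.65176); u = 612.7·(-0.16883)/0.65176 + 334.1 = 175.3861, v = 614.1·(-0.03829)/0.65176 + 251.8 = 215.7241
M3: Pc = R·M3+t = (-0.32926, +0.00783, +0.65675); u = 612.7·(-0.32926)/0.65675 + 334.1 = 26.9233, v = 614.1·(+0.00783)/0.65675 + 251.8 = 259.1203

c0=(91.21, 385.84) c1=(227.40, 347.05) c2=(175.39, 215.72) c3=(26.92, 259.12)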